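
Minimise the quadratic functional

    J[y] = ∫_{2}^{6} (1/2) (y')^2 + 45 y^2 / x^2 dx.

The Lagrangian is L = (1/2) (y')^2 + 45 y^2 / x^2.
Compute ∂L/∂y = 90y/x^2, ∂L/∂y' = y'.
The Euler-Lagrange equation d/dx(∂L/∂y') − ∂L/∂y = 0 reduces to
    y'' − 90/x^2 · y = 0  (x > 0).
Its general solution is
    y(x) = A x^10 + B x^(-9),
with A, B fixed by the endpoint conditions.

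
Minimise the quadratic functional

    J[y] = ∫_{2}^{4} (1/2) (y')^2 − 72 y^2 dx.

The Lagrangian is L = (1/2) (y')^2 − 72 y^2.
Compute ∂L/∂y = -144y, ∂L/∂y' = y'.
The Euler-Lagrange equation d/dx(∂L/∂y') − ∂L/∂y = 0 reduces to
    y'' + 144 y = 0.
Its general solution is
    y(x) = A sin(12x) + B cos(12x),
with A, B fixed by the endpoint conditions.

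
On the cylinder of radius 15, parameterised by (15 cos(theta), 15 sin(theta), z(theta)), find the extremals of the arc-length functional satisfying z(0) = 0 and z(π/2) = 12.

Parameterise the cylinder of radius R = 15 as
    r(θ) = (15 cos θ, 15 sin θ, z(θ)).
The arc-length element is
    ds = sqrt(225 + (dz/dθ)^2) dθ,
so the Lagrangian is L = sqrt(225 + z'^2).
L depends on z' only, not on z or θ, so ∂L/∂z = 0 and
    ∂L/∂z' = z' / sqrt(225 + z'^2).
The Euler-Lagrange equation gives
    d/dθ( z' / sqrt(225 + z'^2) ) = 0,
so z' is constant. Integrating once:
    z(θ) = a θ + b,
a helix on the cylinder (a straight line when the cylinder is unrolled). The constants a, b are determined by the endpoint conditions.
With endpoint conditions z(0) = 0 and z(π/2) = 12: from z(0) = b we get b = 0, and a·π/2 + 0 = 12 gives a = 24/π, so
    z(θ) = (24/π) θ.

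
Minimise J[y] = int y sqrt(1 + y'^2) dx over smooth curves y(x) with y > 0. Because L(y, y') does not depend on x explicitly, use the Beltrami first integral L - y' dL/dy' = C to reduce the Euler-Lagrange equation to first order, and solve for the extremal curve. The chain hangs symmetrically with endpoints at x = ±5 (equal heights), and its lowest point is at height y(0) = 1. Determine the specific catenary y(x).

The Lagrangian L(y, y') = y sqrt(1 + y'^2) has no explicit x dependence, so the Beltrami identity applies:
    L − y' ∂L/∂y' = C.
Compute ∂L/∂y' = y · y' / sqrt(1 + y'^2). Then
    L − y' ∂L/∂y'
    = y sqrt(1 + y'^2) − y · y'^2 / sqrt(1 + y'^2)
    = y (1 + y'^2 − y'^2) / sqrt(1 + y'^2)
    = y / sqrt(1 + y'^2) = C.
Squaring gives y^2 = C^2 (1 + y'^2), i.e.
    y'^2 = y^2 / C^2 − 1.
Separating variables,
    dy / sqrt(y^2 − C^2) = dx / C,
and integrating gives arccosh(y / C) = (x − a)/C, so
    y(x) = C cosh((x − a)/C),
the catenary. The constants C and a are fixed by the two endpoint conditions (and, for the hanging-chain problem, the length constraint selects C).
Now fit the given data. The endpoints x = ±5 are symmetric at equal height, so the catenary is even about its minimum: a = 0 and y(x) = C cosh(x/C). The lowest point is y(0) = C cosh(0) = C, and we are told y(0) = 1, so C = 1. Therefore
    y(x) = cosh(x),
and at the endpoints
    y(±5) = cosh(5).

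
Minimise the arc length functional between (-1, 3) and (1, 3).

Arc-length functional: J[y] = ∫ sqrt(1 + (y')^2) dx.
Lagrangian L = sqrt(1 + (y')^2) has no explicit y dependence, so ∂L/∂y = 0 and the Euler-Lagrange equation gives
    d/dx( y' / sqrt(1 + (y')^2) ) = 0  ⇒  y' / sqrt(1 + (y')^2) = const.
Hence y' is constant, so y(x) is affine.
Fitting the endpoints (-1, 3) and (1, 3):
    slope m = (3 − 3) / (1 − (-1)) = 0,
    intercept c = 3 − m·(-1) = 3.
Extremal: y(x) = 3.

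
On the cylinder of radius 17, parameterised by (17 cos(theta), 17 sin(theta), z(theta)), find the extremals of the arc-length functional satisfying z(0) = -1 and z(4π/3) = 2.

Parameterise the cylinder of radius R = 17 as
    r(θ) = (17 cos θ, 17 sin θ, z(θ)).
The arc-length element is
    ds = sqrt(289 + (dz/dθ)^2) dθ,
so the Lagrangian is L = sqrt(289 + z'^2).
L depends on z' only, not on z or θ, so ∂L/∂z = 0 and
    ∂L/∂z' = z' / sqrt(289 + z'^2).
The Euler-Lagrange equation gives
    d/dθ( z' / sqrt(289 + z'^2) ) = 0,
so z' is constant. Integrating once:
    z(θ) = a θ + b,
a helix on the cylinder (a straight line when the cylinder is unrolled). The constants a, b are determined by the endpoint conditions.
With endpoint conditions z(0) = -1 and z(4π/3) = 2: from z(0) = b we get b = -1, and a·4π/3 + -1 = 2 gives a = 9/(4π), so
    z(θ) = (9/(4π)) θ − 1.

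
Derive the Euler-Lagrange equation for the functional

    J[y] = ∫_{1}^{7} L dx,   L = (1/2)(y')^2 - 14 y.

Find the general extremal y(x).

The Lagrangian is L = (1/2)(y')^2 - 14 y.
∂L/∂y = -14.
∂L/∂y' = y'.
The Euler-Lagrange equation d/dx(∂L/∂y') − ∂L/∂y = 0 becomes:
    y'' + 14 = 0
General solution: y(x) = -7 x^2 + A x + B, where A and B are arbitrary constants fixed by the endpoint conditions.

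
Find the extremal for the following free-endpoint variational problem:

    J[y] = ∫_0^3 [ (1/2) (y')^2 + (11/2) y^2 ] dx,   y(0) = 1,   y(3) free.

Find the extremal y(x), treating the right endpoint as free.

The Lagrangian L = (1/2) (y')^2 + (11/2) y^2 gives
    ∂L/∂y = 11 y,   ∂L/∂y' = y'.
Euler-Lagrange: y'' − 11 y = 0.
With k = sqrt(11), the general solution is
    y(x) = A cosh(sqrt(11) x) + B sinh(sqrt(11) x).
Fixed left endpoint y(0) = 1 ⇒ A = 1.
The right endpoint x = 3 is free, so the natural (transversality) condition is ∂L/∂y' |_{x=3} = 0, i.e. y'(3) = 0.
Compute y'(x) = A k sinh(k x) + B k cosh(k x), so
    y'(3) = A k sinh(k·3) + B k cosh(k·3) = 0
    ⇒ B = −A tanh(k·3) = − tanh(sqrt(11)·3).
Therefore the extremal is
    y(x) = cosh(sqrt(11) x) − tanh(sqrt(11)·3) sinh(sqrt(11) x).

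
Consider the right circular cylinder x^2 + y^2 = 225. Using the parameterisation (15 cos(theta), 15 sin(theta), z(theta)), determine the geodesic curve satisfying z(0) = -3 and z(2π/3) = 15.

Parameterise the cylinder of radius R = 15 as
    r(θ) = (15 cos θ, 15 sin θ, z(θ)).
The arc-length element is
    ds = sqrt(225 + (dz/dθ)^2) dθ,
so the Lagrangian is L = sqrt(225 + z'^2).
L depends on z' only, not on z or θ, so ∂L/∂z = 0 and
    ∂L/∂z' = z' / sqrt(225 + z'^2).
The Euler-Lagrange equation gives
    d/dθ( z' / sqrt(225 + z'^2) ) = 0,
so z' is constant. Integrating once:
    z(θ) = a θ + b,
a helix on the cylinder (a straight line when the cylinder is unrolled). The constants a, b are determined by the endpoint conditions.
With endpoint conditions z(0) = -3 and z(2π/3) = 15: from z(0) = b we get b = -3, and a·2π/3 + -3 = 15 gives a = 27/π, so
    z(θ) = (27/π) θ − 3.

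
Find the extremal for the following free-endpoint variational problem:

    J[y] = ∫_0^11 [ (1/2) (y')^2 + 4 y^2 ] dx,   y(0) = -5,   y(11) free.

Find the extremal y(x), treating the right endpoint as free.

The Lagrangian L = (1/2) (y')^2 + 4 y^2 gives
    ∂L/∂y = 8 y,   ∂L/∂y' = y'.
Euler-Lagrange: y'' − 8 y = 0.
With k = sqrt(8), the general solution is
    y(x) = A cosh(sqrt(8) x) + B sinh(sqrt(8) x).
Fixed left endpoint y(0) = -5 ⇒ A = -5.
The right endpoint x = 11 is free, so the natural (transversality) condition is ∂L/∂y' |_{x=11} = 0, i.e. y'(11) = 0.
Compute y'(x) = A k sinh(k x) + B k cosh(k x), so
    y'(11) = A k sinh(k·11) + B k cosh(k·11) = 0
    ⇒ B = −A tanh(k·11) = 5 tanh(sqrt(8)·11).
Therefore the extremal is
    y(x) = −5 cosh(sqrt(8) x) + 5 tanh(sqrt(8)·11) sinh(sqrt(8) x).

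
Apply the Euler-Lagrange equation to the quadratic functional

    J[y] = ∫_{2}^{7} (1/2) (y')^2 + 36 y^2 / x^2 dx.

The Lagrangian is L = (1/2) (y')^2 + 36 y^2 / x^2.
Compute ∂L/∂y = 72y/x^2, ∂L/∂y' = y'.
The Euler-Lagrange equation d/dx(∂L/∂y') − ∂L/∂y = 0 reduces to
    y'' − 72/x^2 · y = 0  (x > 0).
Its general solution is
    y(x) = A x^9 + B x^(-8),
with A, B fixed by the endpoint conditions.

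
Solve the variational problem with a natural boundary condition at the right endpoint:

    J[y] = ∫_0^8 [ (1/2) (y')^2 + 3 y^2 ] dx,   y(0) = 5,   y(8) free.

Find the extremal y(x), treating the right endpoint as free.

The Lagrangian L = (1/2) (y')^2 + 3 y^2 gives
    ∂L/∂y = 6 y,   ∂L/∂y' = y'.
Euler-Lagrange: y'' − 6 y = 0.
With k = sqrt(6), the general solution is
    y(x) = A cosh(sqrt(6) x) + B sinh(sqrt(6) x).
Fixed left endpoint y(0) = 5 ⇒ A = 5.
The right endpoint x = 8 is free, so the natural (transversality) condition is ∂L/∂y' |_{x=8} = 0, i.e. y'(8) = 0.
Compute y'(x) = A k sinh(k x) + B k cosh(k x), so
    y'(8) = A k sinh(k·8) + B k cosh(k·8) = 0
    ⇒ B = −A tanh(k·8) = − 5 tanh(sqrt(6)·8).
Therefore the extremal is
    y(x) = 5 cosh(sqrt(6) x) − 5 tanh(sqrt(6)·8) sinh(sqrt(6) x).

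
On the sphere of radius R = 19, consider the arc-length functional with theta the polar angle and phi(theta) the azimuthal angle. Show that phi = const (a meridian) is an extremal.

On the sphere of radius R = 19 with spherical coordinates (θ, φ), the induced metric is
    ds^2 = 361(dθ^2 + sin^2(θ) dφ^2).
Using θ as the parameter, the arc-length functional becomes
    J[φ] = ∫ 19 sqrt(1 + sin^2(θ) (dφ/dθ)^2) dθ.
So L = 19 sqrt(1 + sin^2(θ) φ'^2). Compute
    ∂L/∂φ = 0  (L has no explicit φ dependence),
    ∂L/∂φ' = 19 sin^2(θ) φ' / sqrt(1 + sin^2(θ) φ'^2).
For the candidate φ(θ) = c (constant), φ' = 0, so ∂L/∂φ' evaluated along the candidate vanishes, and ∂L/∂φ is identically zero. Hence
    d/dθ(∂L/∂φ') − ∂L/∂φ = 0
is satisfied. Therefore meridians φ = const are extremals of arc length — they are geodesics on the sphere.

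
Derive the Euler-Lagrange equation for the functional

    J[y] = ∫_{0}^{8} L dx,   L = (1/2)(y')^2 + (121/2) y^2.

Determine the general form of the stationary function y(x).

The Lagrangian is L = (1/2)(y')^2 + (121/2) y^2.
∂L/∂y = 121y.
∂L/∂y' = y'.
The Euler-Lagrange equation d/dx(∂L/∂y') − ∂L/∂y = 0 becomes:
    y'' - 121 y = 0
General solution: y(x) = A e^(11x) + B e^(-11x), where A and B are arbitrary constants fixed by the endpoint conditions.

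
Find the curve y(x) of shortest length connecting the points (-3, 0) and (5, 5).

Arc-length functional: J[y] = ∫ sqrt(1 + (y')^2) dx.
Lagrangian L = sqrt(1 + (y')^2) has no explicit y dependence, so ∂L/∂y = 0 and the Euler-Lagrange equation gives
    d/dx( y' / sqrt(1 + (y')^2) ) = 0  ⇒  y' / sqrt(1 + (y')^2) = const.
Hence y' is constant, so y(x) is affine.
Fitting the endpoints (-3, 0) and (5, 5):
    slope m = (5 − 0) / (5 − (-3)) = 5/8,
    intercept c = 0 − m·(-3) = 15/8.
Extremal: y(x) = (5/8) x + 15/8.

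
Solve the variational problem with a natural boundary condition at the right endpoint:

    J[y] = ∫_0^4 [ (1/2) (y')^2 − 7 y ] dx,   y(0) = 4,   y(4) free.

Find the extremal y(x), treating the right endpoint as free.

The Lagrangian L = (1/2) (y')^2 − 7 y gives
    ∂L/∂y = −7,   ∂L/∂y' = y'.
Euler-Lagrange: d/dx(y') − (−7) = 0, i.e. y'' + 7 = 0, so
    y(x) = −(7/2) x^2 + C1 x + C2.
Fixed left endpoint y(0) = 4 ⇒ C2 = 4.
The right endpoint x = 4 is free, so the natural (transversality) condition is ∂L/∂y' |_{x=4} = 0, i.e. y'(4) = 0.
Compute y'(x) = −7 x + C1, so y'(4) = −28 + C1 = 0 ⇒ C1 = 28.
Therefore the extremal is
    y(x) = −(7/2) x^2 + 28 x + 4.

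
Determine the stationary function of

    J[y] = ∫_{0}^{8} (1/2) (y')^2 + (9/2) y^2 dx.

The Lagrangian is L = (1/2) (y')^2 + (9/2) y^2.
Compute ∂L/∂y = 9y, ∂L/∂y' = y'.
The Euler-Lagrange equation d/dx(∂L/∂y') − ∂L/∂y = 0 reduces to
    y'' − 9 y = 0.
Its general solution is
    y(x) = A e^(3x) + B e^(−3x),
with A, B fixed by the endpoint conditions.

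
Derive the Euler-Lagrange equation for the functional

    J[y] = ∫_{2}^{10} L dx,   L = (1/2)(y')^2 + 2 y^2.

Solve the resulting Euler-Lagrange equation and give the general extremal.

The Lagrangian is L = (1/2)(y')^2 + 2 y^2.
∂L/∂y = 4y.
∂L/∂y' = y'.
The Euler-Lagrange equation d/dx(∂L/∂y') − ∂L/∂y = 0 becomes:
    y'' - 4 y = 0
General solution: y(x) = A e^(2x) + B e^(-2x), where A and B are arbitrary constants fixed by the endpoint conditions.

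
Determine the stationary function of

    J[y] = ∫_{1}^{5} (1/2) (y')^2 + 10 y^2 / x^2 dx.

The Lagrangian is L = (1/2) (y')^2 + 10 y^2 / x^2.
Compute ∂L/∂y = 20y/x^2, ∂L/∂y' = y'.
The Euler-Lagrange equation d/dx(∂L/∂y') − ∂L/∂y = 0 reduces to
    y'' − 20/x^2 · y = 0  (x > 0).
Its general solution is
    y(x) = A x^5 + B x^(-4),
with A, B fixed by the endpoint conditions.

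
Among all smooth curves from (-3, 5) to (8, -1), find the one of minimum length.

Arc-length functional: J[y] = ∫ sqrt(1 + (y')^2) dx.
Lagrangian L = sqrt(1 + (y')^2) has no explicit y dependence, so ∂L/∂y = 0 and the Euler-Lagrange equation gives
    d/dx( y' / sqrt(1 + (y')^2) ) = 0  ⇒  y' / sqrt(1 + (y')^2) = const.
Hence y' is constant, so y(x) is affine.
Fitting the endpoints (-3, 5) and (8, -1):
    slope m = ((-1) − 5) / (8 − (-3)) = -6/11,
    intercept c = 5 − m·(-3) = 37/11.
Extremal: y(x) = (-6/11) x + 37/11.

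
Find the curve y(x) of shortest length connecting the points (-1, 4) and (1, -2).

Arc-length functional: J[y] = ∫ sqrt(1 + (y')^2) dx.
Lagrangian L = sqrt(1 + (y')^2) has no explicit y dependence, so ∂L/∂y = 0 and the Euler-Lagrange equation gives
    d/dx( y' / sqrt(1 + (y')^2) ) = 0  ⇒  y' / sqrt(1 + (y')^2) = const.
Hence y' is constant, so y(x) is affine.
Fitting the endpoints (-1, 4) and (1, -2):
    slope m = ((-2) − 4) / (1 − (-1)) = -3,
    intercept c = 4 − m·(-1) = 1.
Extremal: y(x) = -3 x + 1.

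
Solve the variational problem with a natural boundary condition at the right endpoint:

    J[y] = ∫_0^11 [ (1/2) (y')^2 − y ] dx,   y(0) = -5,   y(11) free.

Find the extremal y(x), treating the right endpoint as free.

The Lagrangian L = (1/2) (y')^2 − y gives
    ∂L/∂y = −1,   ∂L/∂y' = y'.
Euler-Lagrange: d/dx(y') − (−1) = 0, i.e. y'' + 1 = 0, so
    y(x) = −(1/2) x^2 + C1 x + C2.
Fixed left endpoint y(0) = -5 ⇒ C2 = -5.
The right endpoint x = 11 is free, so the natural (transversality) condition is ∂L/∂y' |_{x=11} = 0, i.e. y'(11) = 0.
Compute y'(x) = −1 x + C1, so y'(11) = −11 + C1 = 0 ⇒ C1 = 11.
Therefore the extremal is
    y(x) = −x^2/2 + 11 x − 5.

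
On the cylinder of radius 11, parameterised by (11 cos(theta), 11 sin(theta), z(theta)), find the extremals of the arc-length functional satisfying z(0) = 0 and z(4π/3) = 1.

Parameterise the cylinder of radius R = 11 as
    r(θ) = (11 cos θ, 11 sin θ, z(θ)).
The arc-length element is
    ds = sqrt(121 + (dz/dθ)^2) dθ,
so the Lagrangian is L = sqrt(121 + z'^2).
L depends on z' only, not on z or θ, so ∂L/∂z = 0 and
    ∂L/∂z' = z' / sqrt(121 + z'^2).
The Euler-Lagrange equation gives
    d/dθ( z' / sqrt(121 + z'^2) ) = 0,
so z' is constant. Integrating once:
    z(θ) = a θ + b,
a helix on the cylinder (a straight line when the cylinder is unrolled). The constants a, b are determined by the endpoint conditions.
With endpoint conditions z(0) = 0 and z(4π/3) = 1: from z(0) = b we get b = 0, and a·4π/3 + 0 = 1 gives a = 3/(4π), so
    z(θ) = (3/(4π)) θ.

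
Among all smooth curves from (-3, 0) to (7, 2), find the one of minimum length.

Arc-length functional: J[y] = ∫ sqrt(1 + (y')^2) dx.
Lagrangian L = sqrt(1 + (y')^2) has no explicit y dependence, so ∂L/∂y = 0 and the Euler-Lagrange equation gives
    d/dx( y' / sqrt(1 + (y')^2) ) = 0  ⇒  y' / sqrt(1 + (y')^2) = const.
Hence y' is constant, so y(x) is affine.
Fitting the endpoints (-3, 0) and (7, 2):
    slope m = (2 − 0) / (7 − (-3)) = 1/5,
    intercept c = 0 − m·(-3) = 3/5.
Extremal: y(x) = (1/5) x + 3/5.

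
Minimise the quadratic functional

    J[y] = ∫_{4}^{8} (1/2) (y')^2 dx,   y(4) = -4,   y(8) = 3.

The Lagrangian is L = (1/2) (y')^2.
Compute ∂L/∂y = 0, ∂L/∂y' = y'.
The Euler-Lagrange equation d/dx(∂L/∂y') − ∂L/∂y = 0 reduces to
    y'' = 0.
Its general solution is
    y(x) = A x + B,
with A, B fixed by the endpoint conditions.
Applying the endpoint conditions y(4) = -4 and y(8) = 3: solve A·4 + B = -4 and A·8 + B = 3. Subtracting gives A(8 − 4) = 3 − -4, so A = 7/4, and B = -4 − A·4 = -11. Therefore
    y(x) = (7/4) x - 11.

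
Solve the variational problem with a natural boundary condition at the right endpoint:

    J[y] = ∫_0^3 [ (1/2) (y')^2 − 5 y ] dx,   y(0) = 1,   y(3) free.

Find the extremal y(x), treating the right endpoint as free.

The Lagrangian L = (1/2) (y')^2 − 5 y gives
    ∂L/∂y = −5,   ∂L/∂y' = y'.
Euler-Lagrange: d/dx(y') − (−5) = 0, i.e. y'' + 5 = 0, so
    y(x) = −(5/2) x^2 + C1 x + C2.
Fixed left endpoint y(0) = 1 ⇒ C2 = 1.
The right endpoint x = 3 is free, so the natural (transversality) condition is ∂L/∂y' |_{x=3} = 0, i.e. y'(3) = 0.
Compute y'(x) = −5 x + C1, so y'(3) = −15 + C1 = 0 ⇒ C1 = 15.
Therefore the extremal is
    y(x) = −(5/2) x^2 + 15 x + 1.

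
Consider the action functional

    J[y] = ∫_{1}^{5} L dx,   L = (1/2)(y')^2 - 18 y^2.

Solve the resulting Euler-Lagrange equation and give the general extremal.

The Lagrangian is L = (1/2)(y')^2 - 18 y^2.
∂L/∂y = -36y.
∂L/∂y' = y'.
The Euler-Lagrange equation d/dx(∂L/∂y') − ∂L/∂y = 0 becomes:
    y'' + 36 y = 0
General solution: y(x) = A sin(6x) + B cos(6x), where A and B are arbitrary constants fixed by the endpoint conditions.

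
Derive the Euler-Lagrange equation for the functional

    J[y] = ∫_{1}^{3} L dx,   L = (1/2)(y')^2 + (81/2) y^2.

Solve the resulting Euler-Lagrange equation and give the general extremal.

The Lagrangian is L = (1/2)(y')^2 + (81/2) y^2.
∂L/∂y = 81y.
∂L/∂y' = y'.
The Euler-Lagrange equation d/dx(∂L/∂y') − ∂L/∂y = 0 becomes:
    y'' - 81 y = 0
General solution: y(x) = A e^(9x) + B e^(-9x), where A and B are arbitrary constants fixed by the endpoint conditions.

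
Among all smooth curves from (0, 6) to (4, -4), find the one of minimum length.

Arc-length functional: J[y] = ∫ sqrt(1 + (y')^2) dx.
Lagrangian L = sqrt(1 + (y')^2) has no explicit y dependence, so ∂L/∂y = 0 and the Euler-Lagrange equation gives
    d/dx( y' / sqrt(1 + (y')^2) ) = 0  ⇒  y' / sqrt(1 + (y')^2) = const.
Hence y' is constant, so y(x) is affine.
Fitting the endpoints (0, 6) and (4, -4):
    slope m = ((-4) − 6) / (4 − 0) = -5/2,
    intercept c = 6 − m·0 = 6.
Extremal: y(x) = (-5/2) x + 6.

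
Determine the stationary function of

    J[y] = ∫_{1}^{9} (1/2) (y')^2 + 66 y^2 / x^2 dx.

The Lagrangian is L = (1/2) (y')^2 + 66 y^2 / x^2.
Compute ∂L/∂y = 132y/x^2, ∂L/∂y' = y'.
The Euler-Lagrange equation d/dx(∂L/∂y') − ∂L/∂y = 0 reduces to
    y'' − 132/x^2 · y = 0  (x > 0).
Its general solution is
    y(x) = A x^12 + B x^(-11),
with A, B fixed by the endpoint conditions.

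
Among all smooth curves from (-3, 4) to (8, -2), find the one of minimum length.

Arc-length functional: J[y] = ∫ sqrt(1 + (y')^2) dx.
Lagrangian L = sqrt(1 + (y')^2) has no explicit y dependence, so ∂L/∂y = 0 and the Euler-Lagrange equation gives
    d/dx( y' / sqrt(1 + (y')^2) ) = 0  ⇒  y' / sqrt(1 + (y')^2) = const.
Hence y' is constant, so y(x) is affine.
Fitting the endpoints (-3, 4) and (8, -2):
    slope m = ((-2) − 4) / (8 − (-3)) = -6/11,
    intercept c = 4 − m·(-3) = 26/11.
Extremal: y(x) = (-6/11) x + 26/11.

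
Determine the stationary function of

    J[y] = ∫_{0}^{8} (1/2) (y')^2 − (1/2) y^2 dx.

The Lagrangian is L = (1/2) (y')^2 − (1/2) y^2.
Compute ∂L/∂y = -y, ∂L/∂y' = y'.
The Euler-Lagrange equation d/dx(∂L/∂y') − ∂L/∂y = 0 reduces to
    y'' + y = 0.
Its general solution is
    y(x) = A sin(x) + B cos(x),
with A, B fixed by the endpoint conditions.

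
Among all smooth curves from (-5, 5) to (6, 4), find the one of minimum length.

Arc-length functional: J[y] = ∫ sqrt(1 + (y')^2) dx.
Lagrangian L = sqrt(1 + (y')^2) has no explicit y dependence, so ∂L/∂y = 0 and the Euler-Lagrange equation gives
    d/dx( y' / sqrt(1 + (y')^2) ) = 0  ⇒  y' / sqrt(1 + (y')^2) = const.
Hence y' is constant, so y(x) is affine.
Fitting the endpoints (-5, 5) and (6, 4):
    slope m = (4 − 5) / (6 − (-5)) = -1/11,
    intercept c = 5 − m·(-5) = 50/11.
Extremal: y(x) = (-1/11) x + 50/11.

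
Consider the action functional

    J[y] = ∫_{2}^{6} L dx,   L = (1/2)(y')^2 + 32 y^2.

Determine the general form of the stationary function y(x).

The Lagrangian is L = (1/2)(y')^2 + 32 y^2.
∂L/∂y = 64y.
∂L/∂y' = y'.
The Euler-Lagrange equation d/dx(∂L/∂y') − ∂L/∂y = 0 becomes:
    y'' - 64 y = 0
General solution: y(x) = A e^(8x) + B e^(-8x), where A and B are arbitrary constants fixed by the endpoint conditions.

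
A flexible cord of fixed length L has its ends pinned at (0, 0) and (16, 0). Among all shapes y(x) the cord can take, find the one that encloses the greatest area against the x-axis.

Set up the augmented Lagrangian using a multiplier λ for the length constraint:
    F(y, y') = y − λ sqrt(1 + y'^2).
F has no explicit x dependence, so the Beltrami identity yields a first integral
    F − y' ∂F/∂y' = C.
Compute ∂F/∂y' = −λ y' / sqrt(1 + y'^2). Then
    y − λ sqrt(1 + y'^2) + λ y'^2 / sqrt(1 + y'^2) = C
    ⇒  y − λ / sqrt(1 + y'^2) = C.
Solving for y' and integrating gives
    (x − a)^2 + (y − b)^2 = λ^2,
a circular arc of radius λ. The constants a, b are determined by the endpoint conditions y(0) = y(16) = 0, and λ is fixed implicitly by the length constraint
    ∫_{0}^{16} sqrt(1 + y'^2) dx = L.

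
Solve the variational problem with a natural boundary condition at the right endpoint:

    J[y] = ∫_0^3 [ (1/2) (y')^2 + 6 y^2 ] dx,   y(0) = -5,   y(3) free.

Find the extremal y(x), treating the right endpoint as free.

The Lagrangian L = (1/2) (y')^2 + 6 y^2 gives
    ∂L/∂y = 12 y,   ∂L/∂y' = y'.
Euler-Lagrange: y'' − 12 y = 0.
With k = sqrt(12), the general solution is
    y(x) = A cosh(sqrt(12) x) + B sinh(sqrt(12) x).
Fixed left endpoint y(0) = -5 ⇒ A = -5.
The right endpoint x = 3 is free, so the natural (transversality) condition is ∂L/∂y' |_{x=3} = 0, i.e. y'(3) = 0.
Compute y'(x) = A k sinh(k x) + B k cosh(k x), so
    y'(3) = A k sinh(k·3) + B k cosh(k·3) = 0
    ⇒ B = −A tanh(k·3) = 5 tanh(sqrt(12)·3).
Therefore the extremal is
    y(x) = −5 cosh(sqrt(12) x) + 5 tanh(sqrt(12)·3) sinh(sqrt(12) x).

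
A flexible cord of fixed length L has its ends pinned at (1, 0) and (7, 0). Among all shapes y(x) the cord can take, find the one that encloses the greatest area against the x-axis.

Set up the augmented Lagrangian using a multiplier λ for the length constraint:
    F(y, y') = y − λ sqrt(1 + y'^2).
F has no explicit x dependence, so the Beltrami identity yields a first integral
    F − y' ∂F/∂y' = C.
Compute ∂F/∂y' = −λ y' / sqrt(1 + y'^2). Then
    y − λ sqrt(1 + y'^2) + λ y'^2 / sqrt(1 + y'^2) = C
    ⇒  y − λ / sqrt(1 + y'^2) = C.
Solving for y' and integrating gives
    (x − a)^2 + (y − b)^2 = λ^2,
a circular arc of radius λ. The constants a, b are determined by the endpoint conditions y(1) = y(7) = 0, and λ is fixed implicitly by the length constraint
    ∫_{1}^{7} sqrt(1 + y'^2) dx = L.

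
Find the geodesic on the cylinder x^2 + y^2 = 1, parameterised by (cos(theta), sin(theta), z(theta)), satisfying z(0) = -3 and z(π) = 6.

Parameterise the cylinder of radius R = 1 as
    r(θ) = (cos θ, sin θ, z(θ)).
The arc-length element is
    ds = sqrt(1 + (dz/dθ)^2) dθ,
so the Lagrangian is L = sqrt(1 + z'^2).
L depends on z' only, not on z or θ, so ∂L/∂z = 0 and
    ∂L/∂z' = z' / sqrt(1 + z'^2).
The Euler-Lagrange equation gives
    d/dθ( z' / sqrt(1 + z'^2) ) = 0,
so z' is constant. Integrating once:
    z(θ) = a θ + b,
a helix on the cylinder (a straight line when the cylinder is unrolled). The constants a, b are determined by the endpoint conditions.
With endpoint conditions z(0) = -3 and z(π) = 6: from z(0) = b we get b = -3, and a·π + -3 = 6 gives a = 9/π, so
    z(θ) = (9/π) θ − 3.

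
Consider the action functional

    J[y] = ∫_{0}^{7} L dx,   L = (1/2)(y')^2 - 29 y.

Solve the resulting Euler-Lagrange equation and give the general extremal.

The Lagrangian is L = (1/2)(y')^2 - 29 y.
∂L/∂y = -29.
∂L/∂y' = y'.
The Euler-Lagrange equation d/dx(∂L/∂y') − ∂L/∂y = 0 becomes:
    y'' + 29 = 0
General solution: y(x) = -(29/2) x^2 + A x + B, where A and B are arbitrary constants fixed by the endpoint conditions.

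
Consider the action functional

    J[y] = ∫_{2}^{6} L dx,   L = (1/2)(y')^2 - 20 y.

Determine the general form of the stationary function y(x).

The Lagrangian is L = (1/2)(y')^2 - 20 y.
∂L/∂y = -20.
∂L/∂y' = y'.
The Euler-Lagrange equation d/dx(∂L/∂y') − ∂L/∂y = 0 becomes:
    y'' + 20 = 0
General solution: y(x) = -10 x^2 + A x + B, where A and B are arbitrary constants fixed by the endpoint conditions.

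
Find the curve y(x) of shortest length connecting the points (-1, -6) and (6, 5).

Arc-length functional: J[y] = ∫ sqrt(1 + (y')^2) dx.
Lagrangian L = sqrt(1 + (y')^2) has no explicit y dependence, so ∂L/∂y = 0 and the Euler-Lagrange equation gives
    d/dx( y' / sqrt(1 + (y')^2) ) = 0  ⇒  y' / sqrt(1 + (y')^2) = const.
Hence y' is constant, so y(x) is affine.
Fitting the endpoints (-1, -6) and (6, 5):
    slope m = (5 − (-6)) / (6 − (-1)) = 11/7,
    intercept c = (-6) − m·(-1) = -31/7.
Extremal: y(x) = (11/7) x - 31/7.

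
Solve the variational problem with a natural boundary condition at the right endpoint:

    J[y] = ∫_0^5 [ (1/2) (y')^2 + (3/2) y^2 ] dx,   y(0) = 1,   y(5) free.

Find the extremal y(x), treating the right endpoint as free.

The Lagrangian L = (1/2) (y')^2 + (3/2) y^2 gives
    ∂L/∂y = 3 y,   ∂L/∂y' = y'.
Euler-Lagrange: y'' − 3 y = 0.
With k = sqrt(3), the general solution is
    y(x) = A cosh(sqrt(3) x) + B sinh(sqrt(3) x).
Fixed left endpoint y(0) = 1 ⇒ A = 1.
The right endpoint x = 5 is free, so the natural (transversality) condition is ∂L/∂y' |_{x=5} = 0, i.e. y'(5) = 0.
Compute y'(x) = A k sinh(k x) + B k cosh(k x), so
    y'(5) = A k sinh(k·5) + B k cosh(k·5) = 0
    ⇒ B = −A tanh(k·5) = − tanh(sqrt(3)·5).
Therefore the extremal is
    y(x) = cosh(sqrt(3) x) − tanh(sqrt(3)·5) sinh(sqrt(3) x).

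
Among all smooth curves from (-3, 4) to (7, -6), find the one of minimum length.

Arc-length functional: J[y] = ∫ sqrt(1 + (y')^2) dx.
Lagrangian L = sqrt(1 + (y')^2) has no explicit y dependence, so ∂L/∂y = 0 and the Euler-Lagrange equation gives
    d/dx( y' / sqrt(1 + (y')^2) ) = 0  ⇒  y' / sqrt(1 + (y')^2) = const.
Hence y' is constant, so y(x) is affine.
Fitting the endpoints (-3, 4) and (7, -6):
    slope m = ((-6) − 4) / (7 − (-3)) = -1,
    intercept c = 4 − m·(-3) = 1.
Extremal: y(x) = -x + 1.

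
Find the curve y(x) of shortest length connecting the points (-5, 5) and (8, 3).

Arc-length functional: J[y] = ∫ sqrt(1 + (y')^2) dx.
Lagrangian L = sqrt(1 + (y')^2) has no explicit y dependence, so ∂L/∂y = 0 and the Euler-Lagrange equation gives
    d/dx( y' / sqrt(1 + (y')^2) ) = 0  ⇒  y' / sqrt(1 + (y')^2) = const.
Hence y' is constant, so y(x) is affine.
Fitting the endpoints (-5, 5) and (8, 3):
    slope m = (3 − 5) / (8 − (-5)) = -2/13,
    intercept c = 5 − m·(-5) = 55/13.
Extremal: y(x) = (-2/13) x + 55/13.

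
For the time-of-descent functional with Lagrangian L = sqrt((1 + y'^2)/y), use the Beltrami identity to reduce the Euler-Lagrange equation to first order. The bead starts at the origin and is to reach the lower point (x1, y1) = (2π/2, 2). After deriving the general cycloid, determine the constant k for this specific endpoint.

The Lagrangian L = sqrt((1 + y'^2) / y) has no explicit x dependence, so the Beltrami identity applies:
    L − y' ∂L/∂y' = C.
Compute ∂L/∂y' = y' / sqrt(y (1 + y'^2)).
Substitute:
    sqrt((1 + y'^2)/y) − y'·y' / sqrt(y (1 + y'^2))
    = (1 + y'^2) / sqrt(y (1 + y'^2)) − y'^2 / sqrt(y (1 + y'^2))
    = 1 / sqrt(y (1 + y'^2)) = C.
Squaring and rearranging gives the first integral
    y (1 + y'^2) = 1/C^2 =: k   (constant).
Solving this first-order ODE by the substitution
    y = (k/2)(1 − cos θ)
yields the cycloid parameterisation
    x(θ) = (k/2)(θ − sin θ),   y(θ) = (k/2)(1 − cos θ).
The constant k is fixed by the endpoint condition.
Now fit the given lower endpoint (x1, y1) = (2π/2, 2). At the bottom of the first arch (θ = π), the parametric equations give
    y(π) = (k/2)(1 − cos π) = k,
    x(π) = (k/2)(π − sin π) = kπ/2.
Matching y(π) = 2 gives k = 2, consistent with x(π) = 2π/2. Therefore the specific cycloid is
    x(θ) = (2/2)(θ − sin θ),   y(θ) = (2/2)(1 − cos θ).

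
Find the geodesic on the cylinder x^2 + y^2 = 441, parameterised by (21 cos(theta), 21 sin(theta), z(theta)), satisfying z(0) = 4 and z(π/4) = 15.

Parameterise the cylinder of radius R = 21 as
    r(θ) = (21 cos θ, 21 sin θ, z(θ)).
The arc-length element is
    ds = sqrt(441 + (dz/dθ)^2) dθ,
so the Lagrangian is L = sqrt(441 + z'^2).
L depends on z' only, not on z or θ, so ∂L/∂z = 0 and
    ∂L/∂z' = z' / sqrt(441 + z'^2).
The Euler-Lagrange equation gives
    d/dθ( z' / sqrt(441 + z'^2) ) = 0,
so z' is constant. Integrating once:
    z(θ) = a θ + b,
a helix on the cylinder (a straight line when the cylinder is unrolled). The constants a, b are determined by the endpoint conditions.
With endpoint conditions z(0) = 4 and z(π/4) = 15: from z(0) = b we get b = 4, and a·π/4 + 4 = 15 gives a = 44/π, so
    z(θ) = (44/π) θ + 4.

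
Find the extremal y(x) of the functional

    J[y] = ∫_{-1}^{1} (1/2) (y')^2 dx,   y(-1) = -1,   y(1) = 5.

The Lagrangian is L = (1/2) (y')^2.
Compute ∂L/∂y = 0, ∂L/∂y' = y'.
The Euler-Lagrange equation d/dx(∂L/∂y') − ∂L/∂y = 0 reduces to
    y'' = 0.
Its general solution is
    y(x) = A x + B,
with A, B fixed by the endpoint conditions.
Applying the endpoint conditions y(-1) = -1 and y(1) = 5: solve A·-1 + B = -1 and A·1 + B = 5. Subtracting gives A(1 − -1) = 5 − -1, so A = 3, and B = -1 − A·-1 = 2. Therefore
    y(x) = 3 x + 2.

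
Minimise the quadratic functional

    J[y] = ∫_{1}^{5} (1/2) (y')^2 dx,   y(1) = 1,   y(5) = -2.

The Lagrangian is L = (1/2) (y')^2.
Compute ∂L/∂y = 0, ∂L/∂y' = y'.
The Euler-Lagrange equation d/dx(∂L/∂y') − ∂L/∂y = 0 reduces to
    y'' = 0.
Its general solution is
    y(x) = A x + B,
with A, B fixed by the endpoint conditions.
Applying the endpoint conditions y(1) = 1 and y(5) = -2: solve A·1 + B = 1 and A·5 + B = -2. Subtracting gives A(5 − 1) = -2 − 1, so A = -3/4, and B = 1 − A·1 = 7/4. Therefore
    y(x) = (-3/4) x + 7/4.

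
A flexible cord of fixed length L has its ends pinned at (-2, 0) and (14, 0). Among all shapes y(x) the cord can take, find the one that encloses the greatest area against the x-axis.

Set up the augmented Lagrangian using a multiplier λ for the length constraint:
    F(y, y') = y − λ sqrt(1 + y'^2).
F has no explicit x dependence, so the Beltrami identity yields a first integral
    F − y' ∂F/∂y' = C.
Compute ∂F/∂y' = −λ y' / sqrt(1 + y'^2). Then
    y − λ sqrt(1 + y'^2) + λ y'^2 / sqrt(1 + y'^2) = C
    ⇒  y − λ / sqrt(1 + y'^2) = C.
Solving for y' and integrating gives
    (x − a)^2 + (y − b)^2 = λ^2,
a circular arc of radius λ. The constants a, b are determined by the endpoint conditions y(-2) = y(14) = 0, and λ is fixed implicitly by the length constraint
    ∫_{-2}^{14} sqrt(1 + y'^2) dx = L.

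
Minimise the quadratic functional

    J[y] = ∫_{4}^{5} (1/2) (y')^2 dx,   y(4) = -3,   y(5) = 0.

The Lagrangian is L = (1/2) (y')^2.
Compute ∂L/∂y = 0, ∂L/∂y' = y'.
The Euler-Lagrange equation d/dx(∂L/∂y') − ∂L/∂y = 0 reduces to
    y'' = 0.
Its general solution is
    y(x) = A x + B,
with A, B fixed by the endpoint conditions.
Applying the endpoint conditions y(4) = -3 and y(5) = 0: solve A·4 + B = -3 and A·5 + B = 0. Subtracting gives A(5 − 4) = 0 − -3, so A = 3, and B = -3 − A·4 = -15. Therefore
    y(x) = 3 x - 15.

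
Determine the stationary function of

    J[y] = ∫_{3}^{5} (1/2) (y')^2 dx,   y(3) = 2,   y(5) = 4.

The Lagrangian is L = (1/2) (y')^2.
Compute ∂L/∂y = 0, ∂L/∂y' = y'.
The Euler-Lagrange equation d/dx(∂L/∂y') − ∂L/∂y = 0 reduces to
    y'' = 0.
Its general solution is
    y(x) = A x + B,
with A, B fixed by the endpoint conditions.
Applying the endpoint conditions y(3) = 2 and y(5) = 4: solve A·3 + B = 2 and A·5 + B = 4. Subtracting gives A(5 − 3) = 4 − 2, so A = 1, and B = 2 − A·3 = -1. Therefore
    y(x) = x - 1.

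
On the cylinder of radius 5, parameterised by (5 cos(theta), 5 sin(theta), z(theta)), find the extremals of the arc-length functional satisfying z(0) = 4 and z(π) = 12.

Parameterise the cylinder of radius R = 5 as
    r(θ) = (5 cos θ, 5 sin θ, z(θ)).
The arc-length element is
    ds = sqrt(25 + (dz/dθ)^2) dθ,
so the Lagrangian is L = sqrt(25 + z'^2).
L depends on z' only, not on z or θ, so ∂L/∂z = 0 and
    ∂L/∂z' = z' / sqrt(25 + z'^2).
The Euler-Lagrange equation gives
    d/dθ( z' / sqrt(25 + z'^2) ) = 0,
so z' is constant. Integrating once:
    z(θ) = a θ + b,
a helix on the cylinder (a straight line when the cylinder is unrolled). The constants a, b are determined by the endpoint conditions.
With endpoint conditions z(0) = 4 and z(π) = 12: from z(0) = b we get b = 4, and a·π + 4 = 12 gives a = 8/π, so
    z(θ) = (8/π) θ + 4.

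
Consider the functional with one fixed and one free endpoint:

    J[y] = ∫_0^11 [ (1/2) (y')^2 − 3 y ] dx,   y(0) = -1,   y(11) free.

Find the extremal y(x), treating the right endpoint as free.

The Lagrangian L = (1/2) (y')^2 − 3 y gives
    ∂L/∂y = −3,   ∂L/∂y' = y'.
Euler-Lagrange: d/dx(y') − (−3) = 0, i.e. y'' + 3 = 0, so
    y(x) = −(3/2) x^2 + C1 x + C2.
Fixed left endpoint y(0) = -1 ⇒ C2 = -1.
The right endpoint x = 11 is free, so the natural (transversality) condition is ∂L/∂y' |_{x=11} = 0, i.e. y'(11) = 0.
Compute y'(x) = −3 x + C1, so y'(11) = −33 + C1 = 0 ⇒ C1 = 33.
Therefore the extremal is
    y(x) = −(3/2) x^2 + 33 x − 1.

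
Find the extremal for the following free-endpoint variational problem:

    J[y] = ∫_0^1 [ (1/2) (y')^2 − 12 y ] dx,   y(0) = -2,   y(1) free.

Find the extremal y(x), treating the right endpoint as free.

The Lagrangian L = (1/2) (y')^2 − 12 y gives
    ∂L/∂y = −12,   ∂L/∂y' = y'.
Euler-Lagrange: d/dx(y') − (−12) = 0, i.e. y'' + 12 = 0, so
    y(x) = −(12/2) x^2 + C1 x + C2.
Fixed left endpoint y(0) = -2 ⇒ C2 = -2.
The right endpoint x = 1 is free, so the natural (transversality) condition is ∂L/∂y' |_{x=1} = 0, i.e. y'(1) = 0.
Compute y'(x) = −12 x + C1, so y'(1) = −12 + C1 = 0 ⇒ C1 = 12.
Therefore the extremal is
    y(x) = −6 x^2 + 12 x − 2.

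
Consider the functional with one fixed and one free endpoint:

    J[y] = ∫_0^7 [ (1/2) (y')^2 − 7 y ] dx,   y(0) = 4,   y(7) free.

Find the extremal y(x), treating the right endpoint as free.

The Lagrangian L = (1/2) (y')^2 − 7 y gives
    ∂L/∂y = −7,   ∂L/∂y' = y'.
Euler-Lagrange: d/dx(y') − (−7) = 0, i.e. y'' + 7 = 0, so
    y(x) = −(7/2) x^2 + C1 x + C2.
Fixed left endpoint y(0) = 4 ⇒ C2 = 4.
The right endpoint x = 7 is free, so the natural (transversality) condition is ∂L/∂y' |_{x=7} = 0, i.e. y'(7) = 0.
Compute y'(x) = −7 x + C1, so y'(7) = −49 + C1 = 0 ⇒ C1 = 49.
Therefore the extremal is
    y(x) = −(7/2) x^2 + 49 x + 4.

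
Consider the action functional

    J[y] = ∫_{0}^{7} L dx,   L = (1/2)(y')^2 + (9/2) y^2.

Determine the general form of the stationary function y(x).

The Lagrangian is L = (1/2)(y')^2 + (9/2) y^2.
∂L/∂y = 9y.
∂L/∂y' = y'.
The Euler-Lagrange equation d/dx(∂L/∂y') − ∂L/∂y = 0 becomes:
    y'' - 9 y = 0
General solution: y(x) = A e^(3x) + B e^(-3x), where A and B are arbitrary constants fixed by the endpoint conditions.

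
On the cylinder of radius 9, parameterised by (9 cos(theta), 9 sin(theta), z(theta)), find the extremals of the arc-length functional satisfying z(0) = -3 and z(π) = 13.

Parameterise the cylinder of radius R = 9 as
    r(θ) = (9 cos θ, 9 sin θ, z(θ)).
The arc-length element is
    ds = sqrt(81 + (dz/dθ)^2) dθ,
so the Lagrangian is L = sqrt(81 + z'^2).
L depends on z' only, not on z or θ, so ∂L/∂z = 0 and
    ∂L/∂z' = z' / sqrt(81 + z'^2).
The Euler-Lagrange equation gives
    d/dθ( z' / sqrt(81 + z'^2) ) = 0,
so z' is constant. Integrating once:
    z(θ) = a θ + b,
a helix on the cylinder (a straight line when the cylinder is unrolled). The constants a, b are determined by the endpoint conditions.
With endpoint conditions z(0) = -3 and z(π) = 13: from z(0) = b we get b = -3, and a·π + -3 = 13 gives a = 16/π, so
    z(θ) = (16/π) θ − 3.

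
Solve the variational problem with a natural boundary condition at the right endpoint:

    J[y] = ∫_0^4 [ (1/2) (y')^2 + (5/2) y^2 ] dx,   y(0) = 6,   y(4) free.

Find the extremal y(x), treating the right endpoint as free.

The Lagrangian L = (1/2) (y')^2 + (5/2) y^2 gives
    ∂L/∂y = 5 y,   ∂L/∂y' = y'.
Euler-Lagrange: y'' − 5 y = 0.
With k = sqrt(5), the general solution is
    y(x) = A cosh(sqrt(5) x) + B sinh(sqrt(5) x).
Fixed left endpoint y(0) = 6 ⇒ A = 6.
The right endpoint x = 4 is free, so the natural (transversality) condition is ∂L/∂y' |_{x=4} = 0, i.e. y'(4) = 0.
Compute y'(x) = A k sinh(k x) + B k cosh(k x), so
    y'(4) = A k sinh(k·4) + B k cosh(k·4) = 0
    ⇒ B = −A tanh(k·4) = − 6 tanh(sqrt(5)·4).
Therefore the extremal is
    y(x) = 6 cosh(sqrt(5) x) − 6 tanh(sqrt(5)·4) sinh(sqrt(5) x).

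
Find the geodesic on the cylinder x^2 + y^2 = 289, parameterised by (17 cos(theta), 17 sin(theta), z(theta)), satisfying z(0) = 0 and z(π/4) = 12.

Parameterise the cylinder of radius R = 17 as
    r(θ) = (17 cos θ, 17 sin θ, z(θ)).
The arc-length element is
    ds = sqrt(289 + (dz/dθ)^2) dθ,
so the Lagrangian is L = sqrt(289 + z'^2).
L depends on z' only, not on z or θ, so ∂L/∂z = 0 and
    ∂L/∂z' = z' / sqrt(289 + z'^2).
The Euler-Lagrange equation gives
    d/dθ( z' / sqrt(289 + z'^2) ) = 0,
so z' is constant. Integrating once:
    z(θ) = a θ + b,
a helix on the cylinder (a straight line when the cylinder is unrolled). The constants a, b are determined by the endpoint conditions.
With endpoint conditions z(0) = 0 and z(π/4) = 12: from z(0) = b we get b = 0, and a·π/4 + 0 = 12 gives a = 48/π, so
    z(θ) = (48/π) θ.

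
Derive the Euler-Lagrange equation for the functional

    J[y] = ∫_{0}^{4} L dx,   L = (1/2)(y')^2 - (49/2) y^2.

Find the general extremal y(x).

The Lagrangian is L = (1/2)(y')^2 - (49/2) y^2.
∂L/∂y = -49y.
∂L/∂y' = y'.
The Euler-Lagrange equation d/dx(∂L/∂y') − ∂L/∂y = 0 becomes:
    y'' + 49 y = 0
General solution: y(x) = A sin(7x) + B cos(7x), where A and B are arbitrary constants fixed by the endpoint conditions.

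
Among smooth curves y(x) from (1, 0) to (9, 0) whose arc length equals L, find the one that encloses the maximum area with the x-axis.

Set up the augmented Lagrangian using a multiplier λ for the length constraint:
    F(y, y') = y − λ sqrt(1 + y'^2).
F has no explicit x dependence, so the Beltrami identity yields a first integral
    F − y' ∂F/∂y' = C.
Compute ∂F/∂y' = −λ y' / sqrt(1 + y'^2). Then
    y − λ sqrt(1 + y'^2) + λ y'^2 / sqrt(1 + y'^2) = C
    ⇒  y − λ / sqrt(1 + y'^2) = C.
Solving for y' and integrating gives
    (x − a)^2 + (y − b)^2 = λ^2,
a circular arc of radius λ. The constants a, b are determined by the endpoint conditions y(1) = y(9) = 0, and λ is fixed implicitly by the length constraint
    ∫_{1}^{9} sqrt(1 + y'^2) dx = L.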